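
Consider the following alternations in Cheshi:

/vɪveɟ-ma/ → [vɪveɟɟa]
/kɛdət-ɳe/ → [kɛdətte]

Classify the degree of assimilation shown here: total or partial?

The segment that alternates is /m/, which surfaces as [ɟ] when adjacent to /ɟ/.
The output [ɟ] is identical to the trigger /ɟ/ — every feature (place, manner, voicing) has been copied — so this is total assimilation.
The remaining alternation confirms this: /ɳ/ → [t] after /t/ — in each case the output is a copy of the preceding consonant.

total assimilation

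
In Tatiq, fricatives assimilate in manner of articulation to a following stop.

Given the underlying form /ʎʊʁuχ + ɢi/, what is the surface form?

The rule targets /χ/ (voiceless uvular fricative), which sits before the trigger /ɢ/ (stop).
A voiceless uvular stop is [q], so the surface segment is [q].

[ʎʊʁuqɢi]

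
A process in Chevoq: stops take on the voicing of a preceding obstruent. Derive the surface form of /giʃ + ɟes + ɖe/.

The rule targets /ɟ/ (voiced palatal stop), which sits after the trigger /ʃ/ (voiceless).
The voiceless palatal stop is [c], so /ɟ/ → [c].
At the second juncture, /ɖ/ likewise becomes [ʈ] adjacent to /s/.

[giʃcesʈe]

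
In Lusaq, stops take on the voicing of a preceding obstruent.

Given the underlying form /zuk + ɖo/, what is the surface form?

The rule targets /ɖ/ (voiced retroflex stop), which sits after the trigger /k/ (voiceless).
The voiceless retroflex stop is [ʈ], so /ɖ/ → [ʈ].

[zukʈo]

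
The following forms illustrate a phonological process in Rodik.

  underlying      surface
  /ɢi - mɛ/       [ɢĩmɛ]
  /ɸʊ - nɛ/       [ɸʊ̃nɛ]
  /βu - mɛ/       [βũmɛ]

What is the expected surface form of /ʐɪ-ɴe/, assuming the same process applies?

The data show regressive nasality assimilation (vowel nasalisation): /i/ → [ĩ] before /m/; /ʊ/ → [ʊ̃] before /n/; /u/ → [ũ] before /m/ — a vowel is nasalised by an immediately following nasal consonant.
The vowel /ɪ/ is adjacent to the following nasal /ɴ/, so it acquires [+nasal] and surfaces as [ɪ̃].

[ʐɪ̃ɴe]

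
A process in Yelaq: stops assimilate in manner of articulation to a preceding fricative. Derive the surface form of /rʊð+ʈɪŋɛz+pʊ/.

/ʈ/ is a voiceless retroflex stop. The preceding trigger /ð/ is a fricative, so /ʈ/ must become a fricative as well.
Changing only its manner to fricative gives [ʂ] — the voiceless retroflex fricative.
At the second juncture, /p/ likewise becomes [ɸ] adjacent to /z/.

[rʊðʂɪŋɛzɸʊ]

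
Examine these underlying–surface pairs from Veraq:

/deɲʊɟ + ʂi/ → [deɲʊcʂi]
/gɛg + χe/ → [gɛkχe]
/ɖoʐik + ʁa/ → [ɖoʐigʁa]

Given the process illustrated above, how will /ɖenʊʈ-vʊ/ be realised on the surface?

The data show regressive voicing assimilation: /ɟ/ → [c] before /ʂ/; /g/ → [k] before /χ/; /k/ → [g] before /ʁ/. In each pair only voicing changes, matching the following consonant, while place and manner stay constant.
The rule targets /ʈ/ (voiceless retroflex stop), which sits before the trigger /v/ (voiced).
A voiced retroflex stop is [ɖ], so the surface segment is [ɖ].

[ɖenʊɖvʊ]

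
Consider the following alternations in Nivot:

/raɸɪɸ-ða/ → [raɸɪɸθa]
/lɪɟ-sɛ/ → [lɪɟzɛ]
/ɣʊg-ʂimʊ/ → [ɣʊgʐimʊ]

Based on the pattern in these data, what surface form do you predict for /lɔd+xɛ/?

[lɔdɣɛ]

The data show progressive voicing assimilation: /ð/ → [θ] after /ɸ/; /s/ → [z] after /ɟ/; /ʂ/ → [ʐ] after /g/. In each pair only voicing changes, matching the preceding consonant, while place and manner stay constant.
/x/ is a voiceless velar fricative. The preceding trigger /d/ is voiced, so /x/ must become voiced as well.
Changing only its voicing to voiced gives [ɣ] — the voiced velar fricative.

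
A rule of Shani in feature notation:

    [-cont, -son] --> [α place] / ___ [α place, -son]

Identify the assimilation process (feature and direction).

regressive place assimilation

The shared variable α links the value of the place features (abbreviated [place]) on the target to the same value on the neighbouring segment, so place is the feature that assimilates.
The conditioning segment sits to the right of the focus bar, meaning the trigger follows the segment that changes — regressive assimilation.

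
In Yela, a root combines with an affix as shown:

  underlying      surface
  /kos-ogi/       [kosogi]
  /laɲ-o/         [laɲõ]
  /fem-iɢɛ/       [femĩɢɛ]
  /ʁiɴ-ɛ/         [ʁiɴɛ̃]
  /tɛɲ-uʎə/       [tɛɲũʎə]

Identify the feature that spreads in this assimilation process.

nasality

The vowel /o/ surfaces as nasalised [õ] next to the preceding nasal /ɲ/ — it has acquired the [+nasal] feature of its neighbour.
The other forms show the same pattern: /i/ → [ĩ] after /m/; /ɛ/ → [ɛ̃] after /ɴ/; /u/ → [ũ] after /ɲ/ — each time a vowel is nasalised next to a preceding nasal.
No change occurs in [kosogi] because the vowel at the boundary is adjacent to an oral consonant, not a nasal (/o/ next to /s/).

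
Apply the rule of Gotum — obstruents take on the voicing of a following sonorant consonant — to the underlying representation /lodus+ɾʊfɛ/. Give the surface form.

The rule targets /s/ (voiceless alveolar fricative), which sits before the trigger /ɾ/ (voiced).
Changing only its voicing to voiced gives [z] — the voiced alveolar fricative.

[loduzɾʊfɛ]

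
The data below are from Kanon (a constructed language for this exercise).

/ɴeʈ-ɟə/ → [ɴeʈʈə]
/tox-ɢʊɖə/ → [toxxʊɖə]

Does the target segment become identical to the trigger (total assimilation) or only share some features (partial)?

The segment that alternates is /ɟ/, which surfaces as [ʈ] when adjacent to /ʈ/.
The output [ʈ] is identical to the trigger /ʈ/ — every feature (place, manner, voicing) has been copied — so this is total assimilation.
The other form behaves the same way: /ɢ/ → [x] after /x/ — in each case the output is a copy of the preceding consonant.

total assimilation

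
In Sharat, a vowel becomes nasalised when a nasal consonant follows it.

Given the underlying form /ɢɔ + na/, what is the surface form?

[ɢɔ̃na]

The vowel /ɔ/ is adjacent to the following nasal /n/, so it acquires [+nasal] and surfaces as [ɔ̃].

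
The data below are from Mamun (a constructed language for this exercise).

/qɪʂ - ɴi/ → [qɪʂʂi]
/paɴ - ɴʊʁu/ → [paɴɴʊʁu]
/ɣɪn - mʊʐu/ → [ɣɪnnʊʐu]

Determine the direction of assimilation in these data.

Underlying /ɴ/ is realised as [ʂ] next to /ʂ/; /ʂ/ itself does not change.
The output [ʂ] is identical to the trigger /ʂ/ — every feature (place, manner, voicing) has been copied — so this is total assimilation.
The remaining alternation confirms this: /m/ → [n] after /n/ — in each case the output is a copy of the preceding consonant.
In [paɴɴʊʁu] the two consonants at the boundary are already identical (/ɴ/ + /ɴ/), so the rule applies vacuously and nothing changes.
The trigger is the preceding segment, so the direction is progressive (perseverative).

progressive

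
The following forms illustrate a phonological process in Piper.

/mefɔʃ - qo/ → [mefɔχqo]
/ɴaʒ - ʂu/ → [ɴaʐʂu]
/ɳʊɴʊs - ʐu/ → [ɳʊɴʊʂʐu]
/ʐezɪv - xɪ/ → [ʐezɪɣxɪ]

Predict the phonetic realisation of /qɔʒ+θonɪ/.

[qɔðθonɪ]

The data show regressive place assimilation: /ʃ/ → [χ] before /q/; /ʒ/ → [ʐ] before /ʂ/; /s/ → [ʂ] before /ʐ/; /v/ → [ɣ] before /x/. In each pair only place changes, matching the following consonant, while manner and voice stay constant.
The rule targets /ʒ/ (voiced postalveolar fricative), which sits before the trigger /θ/ (dental).
A voiced dental fricative is [ð], so the surface segment is [ð].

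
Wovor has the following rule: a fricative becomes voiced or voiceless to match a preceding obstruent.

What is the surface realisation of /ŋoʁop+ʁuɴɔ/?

/ʁ/ is a voiced uvular fricative. The preceding trigger /p/ is voiceless, so /ʁ/ must become voiceless as well.
A voiceless uvular fricative is [χ], so the surface segment is [χ].

[ŋoʁopχuɴɔ]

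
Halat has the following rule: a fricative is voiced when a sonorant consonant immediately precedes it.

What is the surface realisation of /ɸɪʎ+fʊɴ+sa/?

[ɸɪʎvʊɴza]

/f/ is a voiceless labiodental fricative. The preceding trigger /ʎ/ is voiced, so /f/ must become voiced as well.
Changing only its voicing to voiced gives [v] — the voiced labiodental fricative.
The same rule applies at the second boundary: /s/ → [z] next to /ɴ/.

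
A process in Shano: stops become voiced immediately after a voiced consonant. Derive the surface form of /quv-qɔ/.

[quvɢɔ]

/q/ is a voiceless uvular stop. The preceding trigger /v/ is voiced, so /q/ must become voiced as well.
Changing only its voicing to voiced gives [ɢ] — the voiced uvular stop.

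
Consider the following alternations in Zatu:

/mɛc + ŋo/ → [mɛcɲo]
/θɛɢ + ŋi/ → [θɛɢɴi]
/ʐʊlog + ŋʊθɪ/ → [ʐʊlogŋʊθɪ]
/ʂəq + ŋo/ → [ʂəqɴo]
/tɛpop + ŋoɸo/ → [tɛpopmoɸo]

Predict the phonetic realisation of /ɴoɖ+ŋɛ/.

[ɴoɖɳɛ]

The data show progressive place assimilation: /ŋ/ → [ɲ] after /c/; /ŋ/ → [ɴ] after /ɢ/; /ŋ/ → [ɴ] after /q/; /ŋ/ → [m] after /p/. In each pair only place changes, matching the preceding consonant, while manner and voice stay constant.
No alternation appears in [ʐʊlogŋʊθɪ]: there the adjacent consonants already agree in place (/ŋ/ and /g/ are both velar), so this form is consistent with the same rule.
/ŋ/ is a voiced velar nasal. The preceding trigger /ɖ/ is retroflex, so /ŋ/ must become retroflex as well.
The voiced retroflex nasal is [ɳ], so /ŋ/ → [ɳ].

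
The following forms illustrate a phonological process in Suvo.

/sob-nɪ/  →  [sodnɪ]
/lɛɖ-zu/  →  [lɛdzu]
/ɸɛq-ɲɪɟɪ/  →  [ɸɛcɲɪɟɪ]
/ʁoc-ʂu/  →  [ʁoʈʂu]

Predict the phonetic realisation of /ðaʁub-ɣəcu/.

[ðaʁugɣəcu]

The data show regressive place assimilation: /b/ → [d] before /n/; /ɖ/ → [d] before /z/; /q/ → [c] before /ɲ/; /c/ → [ʈ] before /ʂ/. In each pair only place changes, matching the following consonant, while manner and voice stay constant.
/b/ is a voiced bilabial stop. The following trigger /ɣ/ is velar, so /b/ must become velar as well.
A voiced velar stop is [g], so the surface segment is [g].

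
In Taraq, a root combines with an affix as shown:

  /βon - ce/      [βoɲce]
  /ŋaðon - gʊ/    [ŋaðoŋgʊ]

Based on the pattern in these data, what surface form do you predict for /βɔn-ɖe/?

The data show regressive place assimilation: /n/ → [ɲ] before /c/; /n/ → [ŋ] before /g/. In each pair only place changes, matching the following consonant, while manner and voice stay constant.
The rule targets /n/ (voiced alveolar nasal), which sits before the trigger /ɖ/ (retroflex).
Changing only its place to retroflex gives [ɳ] — the voiced retroflex nasal.

[βɔɳɖe]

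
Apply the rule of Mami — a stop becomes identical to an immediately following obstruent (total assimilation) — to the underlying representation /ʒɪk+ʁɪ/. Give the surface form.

[ʒɪʁʁɪ]

/k/ is the segment targeted by the rule; it sits immediately before /ʁ/, so it assimilates completely and surfaces as [ʁ].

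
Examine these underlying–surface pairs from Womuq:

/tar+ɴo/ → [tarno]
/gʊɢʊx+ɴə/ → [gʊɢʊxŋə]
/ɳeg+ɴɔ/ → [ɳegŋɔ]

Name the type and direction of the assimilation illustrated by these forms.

progressive place assimilation

The segment that alternates is /ɴ/, which surfaces as [n] when adjacent to /r/.
/ɴ/ is uvular while /r/ is alveolar; the output [n] is alveolar, matching the trigger — so the feature that spreads is place.
Manner and voice are unchanged, so the assimilation is partial, not total.
The same holds elsewhere in the data: /ɴ/ → [ŋ] after /x/ (uvular → velar, matching velar); /ɴ/ → [ŋ] after /g/ (uvular → velar, matching velar) — only place changes, and always toward the preceding segment.
The trigger is the preceding segment, so the direction is progressive (perseverative).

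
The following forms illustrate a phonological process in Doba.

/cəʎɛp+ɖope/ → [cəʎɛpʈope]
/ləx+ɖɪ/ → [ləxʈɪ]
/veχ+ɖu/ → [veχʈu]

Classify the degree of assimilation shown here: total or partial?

Comparing underlying and surface forms, /ɖ/ → [ʈ] is the alternation; the neighbouring /p/ is constant.
The change voiced → voiceless matches the voicing of the preceding /p/, identifying this as voicing assimilation.
Place and manner are unchanged, so the assimilation is partial, not total.
The other alternating forms pattern the same way: /ɖ/ → [ʈ] after /x/ (voiced → voiceless, matching voiceless); /ɖ/ → [ʈ] after /χ/ (voiced → voiceless, matching voiceless) — only voicing changes, and always toward the preceding segment.

partial assimilation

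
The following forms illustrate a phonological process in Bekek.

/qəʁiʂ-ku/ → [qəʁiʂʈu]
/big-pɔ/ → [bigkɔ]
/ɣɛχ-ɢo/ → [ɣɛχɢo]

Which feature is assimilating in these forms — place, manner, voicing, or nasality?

place

The segment that alternates is /k/, which surfaces as [ʈ] when adjacent to /ʂ/.
The change velar → retroflex matches the place of the preceding /ʂ/, identifying this as place assimilation.
The same holds elsewhere in the data: /p/ → [k] after /g/ (bilabial → velar, matching velar) — only place changes, and always toward the preceding segment.
Nothing changes in [ɣɛχɢo]: there the adjacent consonants already agree in place (/ɢ/ and /χ/ are both uvular), so this form is consistent with the same rule.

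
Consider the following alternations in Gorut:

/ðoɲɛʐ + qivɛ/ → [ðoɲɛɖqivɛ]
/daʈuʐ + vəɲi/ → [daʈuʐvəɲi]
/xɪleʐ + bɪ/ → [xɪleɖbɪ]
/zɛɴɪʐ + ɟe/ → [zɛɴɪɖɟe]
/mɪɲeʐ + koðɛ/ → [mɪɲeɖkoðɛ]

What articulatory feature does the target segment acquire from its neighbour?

manner

The segment that alternates is /ʐ/, which surfaces as [ɖ] when adjacent to /q/.
/ʐ/ is a fricative while /q/ is a stop; the output [ɖ] is a stop, matching the trigger — so the feature that spreads is manner.
Checking the remaining alternations: /ʐ/ → [ɖ] before /b/ (fricative → stop, matching a stop); /ʐ/ → [ɖ] before /ɟ/ (fricative → stop, matching a stop); /ʐ/ → [ɖ] before /k/ (fricative → stop, matching a stop) — only manner changes, and always toward the following segment.
No alternation appears in [daʈuʐvəɲi]: there the adjacent consonants already agree in manner (/ʐ/ and /v/ are both fricatives), so this form is consistent with the same rule.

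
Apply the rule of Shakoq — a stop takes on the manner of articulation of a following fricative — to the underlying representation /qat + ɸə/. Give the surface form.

The rule targets /t/ (voiceless alveolar stop), which sits before the trigger /ɸ/ (fricative).
A voiceless alveolar fricative is [s], so the surface segment is [s].

[qasɸə]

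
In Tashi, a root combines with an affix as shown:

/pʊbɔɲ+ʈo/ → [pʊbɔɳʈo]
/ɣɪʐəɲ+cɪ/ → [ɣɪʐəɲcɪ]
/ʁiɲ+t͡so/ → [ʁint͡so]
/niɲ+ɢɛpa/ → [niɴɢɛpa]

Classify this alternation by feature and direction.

Comparing underlying and surface forms, /ɲ/ → [ɳ] is the alternation; the neighbouring /ʈ/ is constant.
The change palatal → retroflex matches the place of the following /ʈ/, identifying this as place assimilation.
Manner and voice are unchanged, so the assimilation is partial, not total.
Checking the remaining alternations: /ɲ/ → [n] before /t͡s/ (palatal → alveolar, matching alveolar); /ɲ/ → [ɴ] before /ɢ/ (palatal → uvular, matching uvular) — only place changes, and always toward the following segment.
Nothing changes in [ɣɪʐəɲcɪ]: there the adjacent consonants already agree in place (/ɲ/ and /c/ are both palatal), so this form is consistent with the same rule.
The trigger is the following segment, so the direction is regressive (anticipatory).

regressive place assimilation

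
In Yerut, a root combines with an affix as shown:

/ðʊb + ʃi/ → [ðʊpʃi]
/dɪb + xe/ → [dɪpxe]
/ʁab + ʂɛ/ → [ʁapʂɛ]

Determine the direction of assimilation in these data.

Comparing underlying and surface forms, /b/ → [p] is the alternation; the neighbouring /ʃ/ is constant.
/b/ is voiced while /ʃ/ is voiceless; the output [p] is voiceless, matching the trigger — so the feature that spreads is voicing.
The other alternating forms pattern the same way: /b/ → [p] before /x/ (voiced → voiceless, matching voiceless); /b/ → [p] before /ʂ/ (voiced → voiceless, matching voiceless) — only voicing changes, and always toward the following segment.
The trigger is the following segment, so the direction is regressive (anticipatory).

regressive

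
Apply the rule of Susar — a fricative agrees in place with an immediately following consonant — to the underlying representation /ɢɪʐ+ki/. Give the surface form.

The rule targets /ʐ/ (voiced retroflex fricative), which sits before the trigger /k/ (velar).
Changing only its place to velar gives [ɣ] — the voiced velar fricative.

[ɢɪɣki]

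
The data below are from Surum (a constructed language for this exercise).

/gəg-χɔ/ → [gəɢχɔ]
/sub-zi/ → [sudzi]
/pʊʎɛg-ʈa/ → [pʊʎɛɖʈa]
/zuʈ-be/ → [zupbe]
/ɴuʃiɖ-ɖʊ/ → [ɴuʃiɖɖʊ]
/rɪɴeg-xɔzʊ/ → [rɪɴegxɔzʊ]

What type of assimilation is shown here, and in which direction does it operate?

Underlying /g/ is realised as [ɢ] next to /χ/; /χ/ itself does not change.
/g/ is velar while /χ/ is uvular; the output [ɢ] is uvular, matching the trigger — so the feature that spreads is place.
Manner and voice are unchanged, so the assimilation is partial, not total.
Checking the remaining alternations: /b/ → [d] before /z/ (bilabial → alveolar, matching alveolar); /g/ → [ɖ] before /ʈ/ (velar → retroflex, matching retroflex); /ʈ/ → [p] before /b/ (retroflex → bilabial, matching bilabial) — only place changes, and always toward the following segment.
No alternation appears in [ɴuʃiɖɖʊ], [rɪɴegxɔzʊ]: there the adjacent consonants already agree in place (/ɖ/ and /ɖ/ are both retroflex; /g/ and /x/ are both velar), so these forms are consistent with the same rule.
Since the segment that changes precedes the conditioning segment, the assimilation is regressive.

regressive place assimilation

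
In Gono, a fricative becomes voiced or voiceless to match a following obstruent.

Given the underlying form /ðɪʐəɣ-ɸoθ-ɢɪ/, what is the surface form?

[ðɪʐəxɸoðɢɪ]

/ɣ/ is a voiced velar fricative. The following trigger /ɸ/ is voiceless, so /ɣ/ must become voiceless as well.
Changing only its voicing to voiceless gives [x] — the voiceless velar fricative.
The same rule applies at the second boundary: /θ/ → [ð] next to /ɢ/.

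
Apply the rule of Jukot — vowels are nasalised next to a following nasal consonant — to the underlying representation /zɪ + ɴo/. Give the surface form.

[zɪ̃ɴo]

/ɪ/ sits next to the nasal /ɴ/ and is therefore nasalised to [ɪ̃].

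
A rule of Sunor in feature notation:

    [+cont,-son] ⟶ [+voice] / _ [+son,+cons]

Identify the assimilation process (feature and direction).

The target ([+cont,-son], fricatives) acquires [+voice] next to a sonorant consonant ([+son,+cons]) — it takes on the voicing of its neighbour, so the feature that spreads is voicing.
The conditioning segment sits to the right of the focus bar, meaning the trigger follows the segment that changes — regressive assimilation.

regressive voicing assimilation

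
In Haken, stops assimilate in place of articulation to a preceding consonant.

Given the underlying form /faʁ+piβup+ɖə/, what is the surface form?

/p/ is a voiceless bilabial stop. The preceding trigger /ʁ/ is uvular, so /p/ must become uvular as well.
A voiceless uvular stop is [q], so the surface segment is [q].
At the second juncture, /ɖ/ likewise becomes [b] adjacent to /p/.

[faʁqiβupbə]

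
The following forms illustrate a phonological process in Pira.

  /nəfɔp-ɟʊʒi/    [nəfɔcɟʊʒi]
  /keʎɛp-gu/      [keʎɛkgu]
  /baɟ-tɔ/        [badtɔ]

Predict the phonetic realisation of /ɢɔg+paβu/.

The data show regressive place assimilation: /p/ → [c] before /ɟ/; /p/ → [k] before /g/; /ɟ/ → [d] before /t/. In each pair only place changes, matching the following consonant, while manner and voice stay constant.
/g/ is a voiced velar stop. The following trigger /p/ is bilabial, so /g/ must become bilabial as well.
Changing only its place to bilabial gives [b] — the voiced bilabial stop.

[ɢɔbpaβu]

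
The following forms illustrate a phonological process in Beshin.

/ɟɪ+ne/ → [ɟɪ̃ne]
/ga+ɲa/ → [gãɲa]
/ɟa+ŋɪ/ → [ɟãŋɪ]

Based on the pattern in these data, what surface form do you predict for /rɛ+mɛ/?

[rɛ̃mɛ]

The data show regressive nasality assimilation (vowel nasalisation): /ɪ/ → [ɪ̃] before /n/; /a/ → [ã] before /ɲ/; /a/ → [ã] before /ŋ/ — a vowel is nasalised by an immediately following nasal consonant.
The vowel /ɛ/ is adjacent to the following nasal /m/, so it acquires [+nasal] and surfaces as [ɛ̃].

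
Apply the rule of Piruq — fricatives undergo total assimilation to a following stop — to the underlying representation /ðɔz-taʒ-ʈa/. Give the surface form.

/z/ is the segment targeted by the rule; it sits immediately before /t/, so it assimilates completely and surfaces as [t].
The same rule applies at the second boundary: /ʒ/ → [ʈ] next to /ʈ/.

[ðɔttaʈʈa]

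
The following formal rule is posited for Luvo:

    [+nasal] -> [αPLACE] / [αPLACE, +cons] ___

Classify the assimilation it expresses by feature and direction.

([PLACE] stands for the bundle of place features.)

progressive place assimilation

The rule copies the place features (abbreviated [PLACE]) from the environment onto the target, so the assimilating feature is place.
The conditioning segment sits to the left of the focus bar, meaning the trigger precedes the segment that changes — progressive assimilation.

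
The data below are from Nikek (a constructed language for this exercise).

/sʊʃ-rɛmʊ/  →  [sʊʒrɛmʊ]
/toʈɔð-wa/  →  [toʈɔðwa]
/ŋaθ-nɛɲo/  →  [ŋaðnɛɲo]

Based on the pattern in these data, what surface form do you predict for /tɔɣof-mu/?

The data show regressive voicing assimilation: /ʃ/ → [ʒ] before /r/; /θ/ → [ð] before /n/. In each pair only voicing changes, matching the following consonant, while place and manner stay constant.
Nothing changes in [toʈɔðwa]: there the adjacent consonants already agree in voicing (/ð/ and /w/ are both voiced), so this form is consistent with the same rule.
/f/ is a voiceless labiodental fricative. The following trigger /m/ is voiced, so /f/ must become voiced as well.
A voiced labiodental fricative is [v], so the surface segment is [v].

[tɔɣovmu]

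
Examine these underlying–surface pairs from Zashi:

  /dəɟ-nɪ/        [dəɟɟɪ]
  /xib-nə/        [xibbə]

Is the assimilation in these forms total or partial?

Comparing underlying and surface forms, /n/ → [ɟ] is the alternation; the neighbouring /ɟ/ is constant.
The output [ɟ] is identical to the trigger /ɟ/ — every feature (place, manner, voicing) has been copied — so this is total assimilation.
The other form behaves the same way: /n/ → [b] after /b/ — in each case the output is a copy of the preceding consonant.

total assimilation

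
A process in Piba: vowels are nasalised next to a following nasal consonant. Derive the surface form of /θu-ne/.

[θũne]

The vowel /u/ is adjacent to the following nasal /n/, so it acquires [+nasal] and surfaces as [ũ].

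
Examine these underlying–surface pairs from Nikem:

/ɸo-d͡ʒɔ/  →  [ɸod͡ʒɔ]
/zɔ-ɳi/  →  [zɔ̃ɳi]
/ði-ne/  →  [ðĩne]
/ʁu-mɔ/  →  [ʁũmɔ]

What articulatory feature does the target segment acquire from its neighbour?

nasality

The vowel /ɔ/ surfaces as nasalised [ɔ̃] next to the following nasal /ɳ/ — it has acquired the [+nasal] feature of its neighbour.
Likewise in the remaining data: /i/ → [ĩ] before /n/; /u/ → [ũ] before /m/ — each time a vowel is nasalised next to a following nasal.
No change occurs in [ɸod͡ʒɔ] because the vowel at the boundary is adjacent to an oral consonant, not a nasal (/o/ next to /d͡ʒ/).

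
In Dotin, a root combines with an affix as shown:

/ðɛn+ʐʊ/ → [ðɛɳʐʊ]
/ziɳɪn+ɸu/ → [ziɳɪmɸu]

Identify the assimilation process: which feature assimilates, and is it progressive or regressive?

regressive place assimilation

The segment that alternates is /n/, which surfaces as [ɳ] when adjacent to /ʐ/.
/n/ is alveolar while /ʐ/ is retroflex; the output [ɳ] is retroflex, matching the trigger — so the feature that spreads is place.
Manner and voice are unchanged, so the assimilation is partial, not total.
The other alternating form patterns the same way: /n/ → [m] before /ɸ/ (alveolar → bilabial, matching bilabial) — only place changes, and always toward the following segment.
Since the segment that changes precedes the conditioning segment, the assimilation is regressive.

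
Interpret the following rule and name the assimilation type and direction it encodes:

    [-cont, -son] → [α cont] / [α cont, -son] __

The shared variable α links the value of [cont] on the target to that of the neighbouring obstruent. [cont] distinguishes stops from fricatives — a manner-of-articulation feature — so this is manner assimilation.
Since the environment is written before the underscore, the trigger precedes the target; the direction is progressive.

progressive manner assimilation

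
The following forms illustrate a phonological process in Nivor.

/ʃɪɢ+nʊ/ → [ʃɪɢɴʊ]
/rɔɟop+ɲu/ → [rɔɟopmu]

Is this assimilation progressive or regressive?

progressive

Underlying /n/ is realised as [ɴ] next to /ɢ/; /ɢ/ itself does not change.
/n/ is alveolar while /ɢ/ is uvular; the output [ɴ] is uvular, matching the trigger — so the feature that spreads is place.
The other alternating form patterns the same way: /ɲ/ → [m] after /p/ (palatal → bilabial, matching bilabial) — only place changes, and always toward the preceding segment.
The trigger is the preceding segment, so the direction is progressive (perseverative).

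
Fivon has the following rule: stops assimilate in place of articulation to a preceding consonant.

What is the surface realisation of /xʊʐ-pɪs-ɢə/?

[xʊʐʈɪsdə]

The rule targets /p/ (voiceless bilabial stop), which sits after the trigger /ʐ/ (retroflex).
The voiceless retroflex stop is [ʈ], so /p/ → [ʈ].
At the second juncture, /ɢ/ likewise becomes [d] adjacent to /s/.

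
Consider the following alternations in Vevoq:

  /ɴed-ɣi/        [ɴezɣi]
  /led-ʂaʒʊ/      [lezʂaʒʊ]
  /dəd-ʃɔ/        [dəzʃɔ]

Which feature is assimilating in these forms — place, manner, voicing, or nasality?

manner

Underlying /d/ is realised as [z] next to /ɣ/; /ɣ/ itself does not change.
The change stop → fricative matches the manner of the following /ɣ/, identifying this as manner assimilation.
Checking the remaining alternations: /d/ → [z] before /ʂ/ (stop → fricative, matching a fricative); /d/ → [z] before /ʃ/ (stop → fricative, matching a fricative) — only manner changes, and always toward the following segment.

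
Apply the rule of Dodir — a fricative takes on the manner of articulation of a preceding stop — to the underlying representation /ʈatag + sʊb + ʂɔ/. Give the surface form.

/s/ is a voiceless alveolar fricative. The preceding trigger /g/ is a stop, so /s/ must become a stop as well.
Changing only its manner to stop gives [t] — the voiceless alveolar stop.
The same rule applies at the second boundary: /ʂ/ → [ʈ] next to /b/.

[ʈatagtʊbʈɔ]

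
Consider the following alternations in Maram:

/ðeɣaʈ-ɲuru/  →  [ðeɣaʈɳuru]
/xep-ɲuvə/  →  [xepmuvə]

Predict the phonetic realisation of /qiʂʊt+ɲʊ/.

[qiʂʊtnʊ]

The data show progressive place assimilation: /ɲ/ → [ɳ] after /ʈ/; /ɲ/ → [m] after /p/. In each pair only place changes, matching the preceding consonant, while manner and voice stay constant.
/ɲ/ is a voiced palatal nasal. The preceding trigger /t/ is alveolar, so /ɲ/ must become alveolar as well.
The voiced alveolar nasal is [n], so /ɲ/ → [n].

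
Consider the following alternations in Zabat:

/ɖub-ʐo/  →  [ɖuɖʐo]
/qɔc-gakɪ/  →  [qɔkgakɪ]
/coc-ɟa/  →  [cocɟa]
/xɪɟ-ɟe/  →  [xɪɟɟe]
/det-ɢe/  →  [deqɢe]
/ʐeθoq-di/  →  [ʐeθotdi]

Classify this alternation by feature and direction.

regressive place assimilation

Underlying /b/ is realised as [ɖ] next to /ʐ/; /ʐ/ itself does not change.
The change bilabial → retroflex matches the place of the following /ʐ/, identifying this as place assimilation.
Manner and voice are unchanged, so the assimilation is partial, not total.
Checking the remaining alternations: /c/ → [k] before /g/ (palatal → velar, matching velar); /t/ → [q] before /ɢ/ (alveolar → uvular, matching uvular); /q/ → [t] before /d/ (uvular → alveolar, matching alveolar) — only place changes, and always toward the following segment.
Nothing changes in [cocɟa], [xɪɟɟe]: there the adjacent consonants already agree in place (/c/ and /ɟ/ are both palatal; /ɟ/ and /ɟ/ are both palatal), so these forms are consistent with the same rule.
Since the segment that changes precedes the conditioning segment, the assimilation is regressive.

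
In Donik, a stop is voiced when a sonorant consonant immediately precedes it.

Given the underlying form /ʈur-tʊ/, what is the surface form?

The rule targets /t/ (voiceless alveolar stop), which sits after the trigger /r/ (voiced).
A voiced alveolar stop is [d], so the surface segment is [d].

[ʈurdʊ]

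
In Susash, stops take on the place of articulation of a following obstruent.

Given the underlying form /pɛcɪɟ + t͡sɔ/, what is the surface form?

/ɟ/ is a voiced palatal stop. The following trigger /t͡s/ is alveolar, so /ɟ/ must become alveolar as well.
A voiced alveolar stop is [d], so the surface segment is [d].

[pɛcɪdt͡sɔ]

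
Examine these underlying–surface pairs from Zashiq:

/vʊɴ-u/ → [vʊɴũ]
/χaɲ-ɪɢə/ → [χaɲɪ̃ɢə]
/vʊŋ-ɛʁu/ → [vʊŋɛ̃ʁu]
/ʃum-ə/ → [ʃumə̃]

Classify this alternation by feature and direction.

progressive nasality assimilation (vowel nasalisation)

The vowel /u/ surfaces as nasalised [ũ] next to the preceding nasal /ɴ/ — it has acquired the [+nasal] feature of its neighbour.
The other forms show the same pattern: /ɪ/ → [ɪ̃] after /ɲ/; /ɛ/ → [ɛ̃] after /ŋ/; /ə/ → [ə̃] after /m/ — each time a vowel is nasalised next to a preceding nasal.
Because the conditioning nasal is to the left of the vowel that changes, the process is progressive (perseverative).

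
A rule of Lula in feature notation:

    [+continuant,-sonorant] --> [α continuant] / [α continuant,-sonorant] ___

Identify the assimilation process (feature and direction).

progressive manner assimilation

The shared variable α links the value of [continuant] on the target to that of the neighbouring obstruent. [continuant] distinguishes stops from fricatives — a manner-of-articulation feature — so this is manner assimilation.
The conditioning segment sits to the left of the focus bar, meaning the trigger precedes the segment that changes — progressive assimilation.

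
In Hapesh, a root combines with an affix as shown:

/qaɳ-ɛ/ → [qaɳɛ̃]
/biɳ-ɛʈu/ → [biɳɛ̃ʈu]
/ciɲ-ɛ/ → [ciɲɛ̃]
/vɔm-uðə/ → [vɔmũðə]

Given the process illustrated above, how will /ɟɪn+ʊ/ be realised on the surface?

The data show progressive nasality assimilation (vowel nasalisation): /ɛ/ → [ɛ̃] after /ɳ/; /ɛ/ → [ɛ̃] after /ɲ/; /u/ → [ũ] after /m/ — a vowel is nasalised by an immediately preceding nasal consonant.
The vowel /ʊ/ is adjacent to the preceding nasal /n/, so it acquires [+nasal] and surfaces as [ʊ̃].

[ɟɪnʊ̃]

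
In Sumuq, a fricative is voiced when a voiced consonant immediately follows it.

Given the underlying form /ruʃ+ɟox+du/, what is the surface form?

[ruʒɟoɣdu]

The rule targets /ʃ/ (voiceless postalveolar fricative), which sits before the trigger /ɟ/ (voiced).
Changing only its voicing to voiced gives [ʒ] — the voiced postalveolar fricative.
The same rule applies at the second boundary: /x/ → [ɣ] next to /d/.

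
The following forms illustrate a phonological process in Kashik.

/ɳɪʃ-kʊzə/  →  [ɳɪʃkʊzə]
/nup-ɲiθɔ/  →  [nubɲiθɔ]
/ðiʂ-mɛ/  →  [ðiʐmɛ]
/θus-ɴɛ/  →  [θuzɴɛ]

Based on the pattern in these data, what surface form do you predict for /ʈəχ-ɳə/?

[ʈəʁɳə]

The data show regressive voicing assimilation: /p/ → [b] before /ɲ/; /ʂ/ → [ʐ] before /m/; /s/ → [z] before /ɴ/. In each pair only voicing changes, matching the following consonant, while place and manner stay constant.
Nothing changes in [ɳɪʃkʊzə]: there the adjacent consonants already agree in voicing (/ʃ/ and /k/ are both voiceless), so this form is consistent with the same rule.
/χ/ is a voiceless uvular fricative. The following trigger /ɳ/ is voiced, so /χ/ must become voiced as well.
A voiced uvular fricative is [ʁ], so the surface segment is [ʁ].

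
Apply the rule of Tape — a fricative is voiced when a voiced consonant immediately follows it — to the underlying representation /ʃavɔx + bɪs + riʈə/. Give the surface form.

[ʃavɔɣbɪzriʈə]

/x/ is a voiceless velar fricative. The following trigger /b/ is voiced, so /x/ must become voiced as well.
The voiced velar fricative is [ɣ], so /x/ → [ɣ].
The same rule applies at the second boundary: /s/ → [z] next to /r/.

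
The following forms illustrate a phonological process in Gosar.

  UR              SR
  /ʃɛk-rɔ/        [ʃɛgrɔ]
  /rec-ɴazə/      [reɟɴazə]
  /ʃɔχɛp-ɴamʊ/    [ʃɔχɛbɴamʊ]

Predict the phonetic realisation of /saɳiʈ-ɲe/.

[saɳiɖɲe]

The data show regressive voicing assimilation: /k/ → [g] before /r/; /c/ → [ɟ] before /ɴ/; /p/ → [b] before /ɴ/. In each pair only voicing changes, matching the following consonant, while place and manner stay constant.
/ʈ/ is a voiceless retroflex stop. The following trigger /ɲ/ is voiced, so /ʈ/ must become voiced as well.
A voiced retroflex stop is [ɖ], so the surface segment is [ɖ].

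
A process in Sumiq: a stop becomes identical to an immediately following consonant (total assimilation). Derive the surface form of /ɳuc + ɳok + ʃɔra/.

[ɳuɳɳoʃʃɔra]

/c/ is the segment targeted by the rule; it sits immediately before /ɳ/, so it assimilates completely and surfaces as [ɳ].
The same rule applies at the second boundary: /k/ → [ʃ] next to /ʃ/.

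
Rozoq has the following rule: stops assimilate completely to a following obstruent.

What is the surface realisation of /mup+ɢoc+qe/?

/p/ is the segment targeted by the rule; it sits immediately before /ɢ/, so it assimilates completely and surfaces as [ɢ].
At the second juncture, /c/ likewise becomes [q] adjacent to /q/.

[muɢɢoqqe]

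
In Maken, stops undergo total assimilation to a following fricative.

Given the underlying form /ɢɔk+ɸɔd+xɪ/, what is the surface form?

[ɢɔɸɸɔxxɪ]

/k/ is the segment targeted by the rule; it sits immediately before /ɸ/, so it assimilates completely and surfaces as [ɸ].
The same rule applies at the second boundary: /d/ → [x] next to /x/.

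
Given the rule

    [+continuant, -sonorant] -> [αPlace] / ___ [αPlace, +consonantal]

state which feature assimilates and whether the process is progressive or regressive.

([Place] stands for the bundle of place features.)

The shared variable α links the value of the place features (abbreviated [Place]) on the target to the same value on the neighbouring segment, so place is the feature that assimilates.
The conditioning segment sits to the right of the focus bar, meaning the trigger follows the segment that changes — regressive assimilation.

regressive place assimilation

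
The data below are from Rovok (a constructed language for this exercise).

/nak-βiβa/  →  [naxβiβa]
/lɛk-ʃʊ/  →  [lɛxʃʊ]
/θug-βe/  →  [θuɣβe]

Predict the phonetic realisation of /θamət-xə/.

[θaməsxə]

The data show regressive manner assimilation: /k/ → [x] before /β/; /k/ → [x] before /ʃ/; /g/ → [ɣ] before /β/. In each pair only manner changes, matching the following consonant, while place and voice stay constant.
/t/ is a voiceless alveolar stop. The following trigger /x/ is a fricative, so /t/ must become a fricative as well.
The voiceless alveolar fricative is [s], so /t/ → [s].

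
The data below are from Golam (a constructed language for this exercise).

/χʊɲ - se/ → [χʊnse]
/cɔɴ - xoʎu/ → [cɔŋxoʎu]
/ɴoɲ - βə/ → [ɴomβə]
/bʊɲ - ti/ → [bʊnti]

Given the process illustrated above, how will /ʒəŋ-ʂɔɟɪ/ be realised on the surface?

[ʒəɳʂɔɟɪ]

The data show regressive place assimilation: /ɲ/ → [n] before /s/; /ɴ/ → [ŋ] before /x/; /ɲ/ → [m] before /β/; /ɲ/ → [n] before /t/. In each pair only place changes, matching the following consonant, while manner and voice stay constant.
/ŋ/ is a voiced velar nasal. The following trigger /ʂ/ is retroflex, so /ŋ/ must become retroflex as well.
The voiced retroflex nasal is [ɳ], so /ŋ/ → [ɳ].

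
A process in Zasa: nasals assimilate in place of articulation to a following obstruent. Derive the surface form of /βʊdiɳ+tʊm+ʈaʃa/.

[βʊdintʊɳʈaʃa]

/ɳ/ is a voiced retroflex nasal. The following trigger /t/ is alveolar, so /ɳ/ must become alveolar as well.
A voiced alveolar nasal is [n], so the surface segment is [n].
The same rule applies at the second boundary: /m/ → [ɳ] next to /ʈ/.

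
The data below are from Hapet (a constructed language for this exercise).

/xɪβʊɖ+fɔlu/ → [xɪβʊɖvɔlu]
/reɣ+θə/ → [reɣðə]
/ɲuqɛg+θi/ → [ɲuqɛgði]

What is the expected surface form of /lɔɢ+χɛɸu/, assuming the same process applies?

The data show progressive voicing assimilation: /f/ → [v] after /ɖ/; /θ/ → [ð] after /ɣ/; /θ/ → [ð] after /g/. In each pair only voicing changes, matching the preceding consonant, while place and manner stay constant.
The rule targets /χ/ (voiceless uvular fricative), which sits after the trigger /ɢ/ (voiced).
The voiced uvular fricative is [ʁ], so /χ/ → [ʁ].

[lɔɢʁɛɸu]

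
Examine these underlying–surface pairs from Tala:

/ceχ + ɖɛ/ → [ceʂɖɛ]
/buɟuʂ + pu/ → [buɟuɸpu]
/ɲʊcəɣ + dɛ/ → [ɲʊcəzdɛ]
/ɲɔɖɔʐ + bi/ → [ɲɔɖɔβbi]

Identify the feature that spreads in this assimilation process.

The segment that alternates is /χ/, which surfaces as [ʂ] when adjacent to /ɖ/.
The change uvular → retroflex matches the place of the following /ɖ/, identifying this as place assimilation.
The same holds elsewhere in the data: /ʂ/ → [ɸ] before /p/ (retroflex → bilabial, matching bilabial); /ɣ/ → [z] before /d/ (velar → alveolar, matching alveolar); /ʐ/ → [β] before /b/ (retroflex → bilabial, matching bilabial) — only place changes, and always toward the following segment.

place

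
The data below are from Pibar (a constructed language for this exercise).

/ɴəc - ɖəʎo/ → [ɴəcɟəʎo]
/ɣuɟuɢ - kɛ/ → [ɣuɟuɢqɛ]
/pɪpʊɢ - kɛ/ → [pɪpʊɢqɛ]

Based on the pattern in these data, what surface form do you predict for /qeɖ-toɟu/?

The data show progressive place assimilation: /ɖ/ → [ɟ] after /c/; /k/ → [q] after /ɢ/. In each pair only place changes, matching the preceding consonant, while manner and voice stay constant.
/t/ is a voiceless alveolar stop. The preceding trigger /ɖ/ is retroflex, so /t/ must become retroflex as well.
Changing only its place to retroflex gives [ʈ] — the voiceless retroflex stop.

[qeɖʈoɟu]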